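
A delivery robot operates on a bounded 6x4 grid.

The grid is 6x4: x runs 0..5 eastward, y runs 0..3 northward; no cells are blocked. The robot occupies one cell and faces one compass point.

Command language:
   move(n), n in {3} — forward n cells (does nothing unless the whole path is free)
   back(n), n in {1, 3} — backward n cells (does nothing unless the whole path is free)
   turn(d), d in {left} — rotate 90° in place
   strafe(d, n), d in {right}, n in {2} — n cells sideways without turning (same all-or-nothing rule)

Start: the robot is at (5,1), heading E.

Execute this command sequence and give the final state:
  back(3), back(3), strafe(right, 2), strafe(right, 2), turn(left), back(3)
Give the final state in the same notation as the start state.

at (2,1), heading N

begin: at (5,1), heading E
[1] after back(3): at (2,1), heading E
[2] after back(3): at (2,1), heading E
[3] after strafe(right, 2): at (2,1), heading E
[4] after strafe(right, 2): at (2,1), heading E
[5] after turn(left): at (2,1), heading N
[6] after back(3): at (2,1), heading N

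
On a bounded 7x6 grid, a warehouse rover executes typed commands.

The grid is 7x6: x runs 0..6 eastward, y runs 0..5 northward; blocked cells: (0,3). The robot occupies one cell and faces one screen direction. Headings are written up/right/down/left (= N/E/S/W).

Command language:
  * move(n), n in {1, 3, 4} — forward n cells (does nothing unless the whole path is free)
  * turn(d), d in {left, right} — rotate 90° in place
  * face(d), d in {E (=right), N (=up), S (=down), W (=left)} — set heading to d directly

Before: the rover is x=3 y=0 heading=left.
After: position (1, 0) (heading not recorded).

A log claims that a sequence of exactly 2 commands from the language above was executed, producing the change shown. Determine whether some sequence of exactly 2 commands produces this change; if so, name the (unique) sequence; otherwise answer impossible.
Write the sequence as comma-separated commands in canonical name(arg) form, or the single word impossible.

start: x=3 y=0 heading=left
t=1 move(1) ⇒ x=2 y=0 heading=left
t=2 move(1) ⇒ x=1 y=0 heading=left
no other 2-command option fits: unique.

move(1), move(1)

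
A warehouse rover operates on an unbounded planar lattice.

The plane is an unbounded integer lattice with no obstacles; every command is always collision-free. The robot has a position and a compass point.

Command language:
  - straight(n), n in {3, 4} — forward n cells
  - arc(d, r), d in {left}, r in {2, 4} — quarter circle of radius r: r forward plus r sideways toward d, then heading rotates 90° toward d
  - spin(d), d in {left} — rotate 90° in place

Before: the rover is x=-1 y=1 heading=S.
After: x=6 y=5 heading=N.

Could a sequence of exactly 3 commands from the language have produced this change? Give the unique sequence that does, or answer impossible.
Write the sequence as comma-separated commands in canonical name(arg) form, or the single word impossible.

spin(left), straight(3), arc(left, 4)

key: cell and facing (now N) both changed — the 3 commands mix motion and turning
t0: x=-1 y=1 heading=S
t=1 spin(left) ⇒ x=-1 y=1 heading=E
t=2 straight(3) ⇒ x=2 y=1 heading=E
t=3 arc(left, 4) ⇒ x=6 y=5 heading=N
uniquely the one of 125 3-step routes that fits.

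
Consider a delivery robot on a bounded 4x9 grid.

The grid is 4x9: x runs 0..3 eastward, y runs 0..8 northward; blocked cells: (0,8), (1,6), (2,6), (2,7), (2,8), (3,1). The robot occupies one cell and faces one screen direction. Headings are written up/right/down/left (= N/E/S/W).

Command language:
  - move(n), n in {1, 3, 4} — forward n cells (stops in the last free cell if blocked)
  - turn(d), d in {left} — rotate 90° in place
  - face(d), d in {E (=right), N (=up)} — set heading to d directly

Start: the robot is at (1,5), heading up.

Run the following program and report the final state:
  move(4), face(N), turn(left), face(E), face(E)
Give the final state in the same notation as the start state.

begin: at (1,5), heading up
1. move(4) → at (1,5), heading up
2. face(N) → at (1,5), heading up
3. turn(left) → at (1,5), heading left
4. face(E) → at (1,5), heading right
5. face(E) → at (1,5), heading right

at (1,5), heading right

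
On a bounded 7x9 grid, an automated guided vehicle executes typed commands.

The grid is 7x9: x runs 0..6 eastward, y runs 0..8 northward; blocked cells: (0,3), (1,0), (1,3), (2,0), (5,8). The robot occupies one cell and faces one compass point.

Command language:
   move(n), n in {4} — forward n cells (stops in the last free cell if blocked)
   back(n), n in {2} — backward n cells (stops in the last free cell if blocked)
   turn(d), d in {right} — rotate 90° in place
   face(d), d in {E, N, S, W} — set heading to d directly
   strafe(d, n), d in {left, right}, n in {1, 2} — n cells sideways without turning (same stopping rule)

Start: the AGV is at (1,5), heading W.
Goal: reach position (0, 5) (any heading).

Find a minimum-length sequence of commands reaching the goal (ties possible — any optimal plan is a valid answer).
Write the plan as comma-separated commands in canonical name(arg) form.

move(4)

from: at (1,5), heading W
t=1 move(4) ⇒ at (0,5), heading W
minimal: 1 command(s), checked below 1.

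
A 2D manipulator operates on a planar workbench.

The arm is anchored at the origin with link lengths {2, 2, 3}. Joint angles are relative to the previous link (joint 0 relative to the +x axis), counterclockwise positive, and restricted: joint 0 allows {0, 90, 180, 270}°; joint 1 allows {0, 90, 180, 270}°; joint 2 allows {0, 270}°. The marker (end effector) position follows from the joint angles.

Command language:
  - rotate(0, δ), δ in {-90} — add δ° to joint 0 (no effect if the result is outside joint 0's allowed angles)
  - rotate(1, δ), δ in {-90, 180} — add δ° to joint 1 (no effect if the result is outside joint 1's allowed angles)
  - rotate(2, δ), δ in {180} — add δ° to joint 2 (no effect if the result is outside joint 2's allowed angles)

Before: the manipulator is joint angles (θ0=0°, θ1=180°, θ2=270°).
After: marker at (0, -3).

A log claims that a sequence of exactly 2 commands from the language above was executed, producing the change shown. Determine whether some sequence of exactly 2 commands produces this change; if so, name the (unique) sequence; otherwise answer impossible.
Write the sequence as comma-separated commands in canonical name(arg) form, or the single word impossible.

t0: joint angles (θ0=0°, θ1=180°, θ2=270°)
step 1 (rotate(0, -90)): joint angles (θ0=270°, θ1=180°, θ2=270°)
step 2 (rotate(0, -90)): joint angles (θ0=180°, θ1=180°, θ2=270°)
uniquely the one of 16 2-step routes that fits.

rotate(0, -90), rotate(0, -90)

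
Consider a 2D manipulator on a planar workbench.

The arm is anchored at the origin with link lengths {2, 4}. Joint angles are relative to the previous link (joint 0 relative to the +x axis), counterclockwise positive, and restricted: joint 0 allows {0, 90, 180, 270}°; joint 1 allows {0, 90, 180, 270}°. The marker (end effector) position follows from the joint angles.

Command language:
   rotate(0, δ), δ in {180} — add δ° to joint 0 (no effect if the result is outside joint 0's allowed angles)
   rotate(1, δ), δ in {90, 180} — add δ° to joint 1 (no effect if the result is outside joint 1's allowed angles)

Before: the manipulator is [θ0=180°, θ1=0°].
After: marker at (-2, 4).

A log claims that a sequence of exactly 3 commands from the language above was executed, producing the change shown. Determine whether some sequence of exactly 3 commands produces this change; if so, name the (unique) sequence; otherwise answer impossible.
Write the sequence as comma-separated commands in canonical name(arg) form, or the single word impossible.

rotate(1, 90), rotate(1, 90), rotate(1, 90)

initial: [θ0=180°, θ1=0°]
t=1 rotate(1, 90) ⇒ [θ0=180°, θ1=90°]
t=2 rotate(1, 90) ⇒ [θ0=180°, θ1=180°]
t=3 rotate(1, 90) ⇒ [θ0=180°, θ1=270°]
uniquely the one of 27 3-step routes that fits.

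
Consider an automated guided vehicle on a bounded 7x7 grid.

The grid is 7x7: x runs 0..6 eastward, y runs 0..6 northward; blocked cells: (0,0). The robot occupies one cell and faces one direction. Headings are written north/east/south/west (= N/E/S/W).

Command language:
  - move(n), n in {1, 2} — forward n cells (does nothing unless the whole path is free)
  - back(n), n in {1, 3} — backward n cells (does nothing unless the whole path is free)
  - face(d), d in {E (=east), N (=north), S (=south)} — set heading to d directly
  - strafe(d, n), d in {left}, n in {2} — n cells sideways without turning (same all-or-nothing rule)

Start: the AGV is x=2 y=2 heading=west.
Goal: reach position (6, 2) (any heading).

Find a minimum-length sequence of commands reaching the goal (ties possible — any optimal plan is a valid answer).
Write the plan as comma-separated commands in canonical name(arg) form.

initial: x=2 y=2 heading=west
1. back(3) → x=5 y=2 heading=west
2. back(1) → x=6 y=2 heading=west
no 1-step plan works, so 2 is optimal.

back(3), back(1)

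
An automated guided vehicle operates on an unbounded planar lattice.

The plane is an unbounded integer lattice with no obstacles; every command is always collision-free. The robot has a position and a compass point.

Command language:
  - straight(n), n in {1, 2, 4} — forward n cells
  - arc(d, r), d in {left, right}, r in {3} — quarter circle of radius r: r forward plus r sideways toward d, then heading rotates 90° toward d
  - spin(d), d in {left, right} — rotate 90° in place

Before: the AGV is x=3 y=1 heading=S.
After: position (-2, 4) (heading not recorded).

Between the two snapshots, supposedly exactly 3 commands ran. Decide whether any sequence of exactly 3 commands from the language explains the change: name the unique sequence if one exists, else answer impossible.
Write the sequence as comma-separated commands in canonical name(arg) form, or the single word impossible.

key: order matters: swapping spin(right) and arc(right, 3) lands elsewhere
from: x=3 y=1 heading=S
[1] after spin(right): x=3 y=1 heading=W
[2] after straight(2): x=1 y=1 heading=W
[3] after arc(right, 3): x=-2 y=4 heading=N
all 343 alternatives checked — unique.

spin(right), straight(2), arc(right, 3)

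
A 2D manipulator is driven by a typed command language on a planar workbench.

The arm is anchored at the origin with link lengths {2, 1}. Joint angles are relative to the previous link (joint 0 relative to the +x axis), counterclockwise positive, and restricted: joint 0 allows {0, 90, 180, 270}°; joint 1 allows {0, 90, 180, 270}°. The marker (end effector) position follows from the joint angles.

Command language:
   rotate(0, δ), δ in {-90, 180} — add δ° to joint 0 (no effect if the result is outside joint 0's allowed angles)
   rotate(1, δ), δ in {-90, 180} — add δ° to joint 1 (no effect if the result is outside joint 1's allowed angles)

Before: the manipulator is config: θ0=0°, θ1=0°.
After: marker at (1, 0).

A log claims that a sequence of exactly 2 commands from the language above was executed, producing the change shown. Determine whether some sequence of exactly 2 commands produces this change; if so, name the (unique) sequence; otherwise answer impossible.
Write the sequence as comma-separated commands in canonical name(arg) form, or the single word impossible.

start: config: θ0=0°, θ1=0°
step 1 (rotate(1, -90)): config: θ0=0°, θ1=270°
step 2 (rotate(1, -90)): config: θ0=0°, θ1=180°
no rival 2-sequence matches.

rotate(1, -90), rotate(1, -90)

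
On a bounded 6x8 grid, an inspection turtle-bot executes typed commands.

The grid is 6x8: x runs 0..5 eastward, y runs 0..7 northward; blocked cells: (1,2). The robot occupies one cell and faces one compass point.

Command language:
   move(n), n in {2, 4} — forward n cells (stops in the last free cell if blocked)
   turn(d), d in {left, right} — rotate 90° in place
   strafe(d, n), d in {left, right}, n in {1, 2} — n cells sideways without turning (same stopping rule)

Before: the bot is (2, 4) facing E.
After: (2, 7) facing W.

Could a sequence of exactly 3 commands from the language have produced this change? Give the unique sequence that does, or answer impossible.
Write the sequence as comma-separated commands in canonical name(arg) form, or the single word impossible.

key: cell and facing (now W) both changed — the 3 commands mix motion and turning
start: (2, 4) facing E
[1] after turn(left): (2, 4) facing N
[2] after move(4): (2, 7) facing N
[3] after turn(left): (2, 7) facing W
no rival 3-sequence matches.

turn(left), move(4), turn(left)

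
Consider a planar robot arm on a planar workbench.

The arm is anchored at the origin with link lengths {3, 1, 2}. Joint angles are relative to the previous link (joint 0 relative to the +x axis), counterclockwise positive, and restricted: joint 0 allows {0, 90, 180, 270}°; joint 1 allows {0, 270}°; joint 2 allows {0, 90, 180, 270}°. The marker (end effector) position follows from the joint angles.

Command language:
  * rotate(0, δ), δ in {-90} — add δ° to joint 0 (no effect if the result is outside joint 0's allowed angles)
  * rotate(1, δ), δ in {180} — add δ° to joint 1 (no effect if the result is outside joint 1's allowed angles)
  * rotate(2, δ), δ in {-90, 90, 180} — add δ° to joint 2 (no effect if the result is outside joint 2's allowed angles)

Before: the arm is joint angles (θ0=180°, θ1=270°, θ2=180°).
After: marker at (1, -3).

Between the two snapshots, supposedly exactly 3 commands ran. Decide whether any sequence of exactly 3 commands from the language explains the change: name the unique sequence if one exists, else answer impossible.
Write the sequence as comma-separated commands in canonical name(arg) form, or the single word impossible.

rotate(0, -90), rotate(0, -90), rotate(0, -90)

from: joint angles (θ0=180°, θ1=270°, θ2=180°)
step 1 (rotate(0, -90)): joint angles (θ0=90°, θ1=270°, θ2=180°)
step 2 (rotate(0, -90)): joint angles (θ0=0°, θ1=270°, θ2=180°)
step 3 (rotate(0, -90)): joint angles (θ0=270°, θ1=270°, θ2=180°)
no rival 3-sequence matches.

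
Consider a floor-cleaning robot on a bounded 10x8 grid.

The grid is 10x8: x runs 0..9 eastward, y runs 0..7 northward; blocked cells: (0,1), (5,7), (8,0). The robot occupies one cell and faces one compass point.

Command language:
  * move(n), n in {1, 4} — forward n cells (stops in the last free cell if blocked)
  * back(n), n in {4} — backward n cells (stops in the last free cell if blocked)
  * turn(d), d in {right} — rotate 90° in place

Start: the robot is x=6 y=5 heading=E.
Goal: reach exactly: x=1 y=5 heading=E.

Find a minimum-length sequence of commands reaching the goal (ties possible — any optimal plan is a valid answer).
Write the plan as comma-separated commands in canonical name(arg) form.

initial: x=6 y=5 heading=E
1. move(4) → x=9 y=5 heading=E
2. back(4) → x=5 y=5 heading=E
3. back(4) → x=1 y=5 heading=E
nothing shorter than 3 reaches the goal.

move(4), back(4), back(4)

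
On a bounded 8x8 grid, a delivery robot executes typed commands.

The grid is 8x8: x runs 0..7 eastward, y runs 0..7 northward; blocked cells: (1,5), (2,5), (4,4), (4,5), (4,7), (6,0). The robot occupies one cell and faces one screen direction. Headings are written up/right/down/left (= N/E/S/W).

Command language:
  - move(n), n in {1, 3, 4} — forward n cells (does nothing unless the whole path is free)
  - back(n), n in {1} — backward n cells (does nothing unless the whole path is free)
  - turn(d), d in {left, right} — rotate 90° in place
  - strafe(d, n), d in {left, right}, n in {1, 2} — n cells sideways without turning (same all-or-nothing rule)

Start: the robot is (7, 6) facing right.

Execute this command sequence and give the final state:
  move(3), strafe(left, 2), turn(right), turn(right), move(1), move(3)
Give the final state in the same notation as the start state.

(3, 6) facing left

start: (7, 6) facing right
[1] after move(3): (7, 6) facing right
[2] after strafe(left, 2): (7, 6) facing right
[3] after turn(right): (7, 6) facing down
[4] after turn(right): (7, 6) facing left
[5] after move(1): (6, 6) facing left
[6] after move(3): (3, 6) facing left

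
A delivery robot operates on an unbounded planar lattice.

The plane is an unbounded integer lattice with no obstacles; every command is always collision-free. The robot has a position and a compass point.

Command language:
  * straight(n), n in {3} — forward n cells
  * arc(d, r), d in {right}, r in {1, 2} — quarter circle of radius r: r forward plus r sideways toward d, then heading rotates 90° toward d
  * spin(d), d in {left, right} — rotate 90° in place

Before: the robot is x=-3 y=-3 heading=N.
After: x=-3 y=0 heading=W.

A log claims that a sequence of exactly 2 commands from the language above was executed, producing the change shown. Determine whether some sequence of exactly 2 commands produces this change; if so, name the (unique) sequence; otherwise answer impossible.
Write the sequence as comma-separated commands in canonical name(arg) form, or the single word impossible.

straight(3), spin(left)

key: position moved to (-3,0) AND the heading swung to W — translation plus rotation needed
start: x=-3 y=-3 heading=N
step 1 (straight(3)): x=-3 y=0 heading=N
step 2 (spin(left)): x=-3 y=0 heading=W
no other 2-command option fits: unique.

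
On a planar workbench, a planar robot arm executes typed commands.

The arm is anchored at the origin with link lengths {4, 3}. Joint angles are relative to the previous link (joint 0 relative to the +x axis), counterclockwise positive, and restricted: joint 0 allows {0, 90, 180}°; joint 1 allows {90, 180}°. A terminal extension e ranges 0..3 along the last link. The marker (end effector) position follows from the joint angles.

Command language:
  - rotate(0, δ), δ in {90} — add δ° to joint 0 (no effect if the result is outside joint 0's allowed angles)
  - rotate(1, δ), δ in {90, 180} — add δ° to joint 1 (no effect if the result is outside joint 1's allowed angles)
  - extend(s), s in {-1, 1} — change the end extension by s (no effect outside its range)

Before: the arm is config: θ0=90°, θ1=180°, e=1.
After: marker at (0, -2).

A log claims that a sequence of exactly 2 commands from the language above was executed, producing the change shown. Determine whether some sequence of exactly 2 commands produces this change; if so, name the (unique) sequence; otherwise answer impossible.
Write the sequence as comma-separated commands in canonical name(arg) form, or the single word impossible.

t0: config: θ0=90°, θ1=180°, e=1
step 1 (extend(1)): config: θ0=90°, θ1=180°, e=2
step 2 (extend(1)): config: θ0=90°, θ1=180°, e=3
no rival 2-sequence matches.

extend(1), extend(1)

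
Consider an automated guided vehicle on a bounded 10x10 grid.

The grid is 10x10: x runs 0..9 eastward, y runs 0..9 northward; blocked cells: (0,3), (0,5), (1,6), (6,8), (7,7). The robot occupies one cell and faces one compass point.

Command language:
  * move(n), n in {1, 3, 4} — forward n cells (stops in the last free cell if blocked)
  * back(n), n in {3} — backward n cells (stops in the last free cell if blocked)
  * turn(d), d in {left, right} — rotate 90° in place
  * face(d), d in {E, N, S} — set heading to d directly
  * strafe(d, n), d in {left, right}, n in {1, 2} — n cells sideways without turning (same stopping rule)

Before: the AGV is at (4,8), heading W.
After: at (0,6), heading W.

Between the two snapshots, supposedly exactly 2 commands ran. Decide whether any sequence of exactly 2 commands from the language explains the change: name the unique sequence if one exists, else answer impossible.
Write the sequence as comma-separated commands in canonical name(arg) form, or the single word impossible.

move(4), strafe(left, 2)

key: heading stays W — no command in the sequence turns
begin: at (4,8), heading W
t=1 move(4) ⇒ at (0,8), heading W
t=2 strafe(left, 2) ⇒ at (0,6), heading W
no other 2-command option fits: unique.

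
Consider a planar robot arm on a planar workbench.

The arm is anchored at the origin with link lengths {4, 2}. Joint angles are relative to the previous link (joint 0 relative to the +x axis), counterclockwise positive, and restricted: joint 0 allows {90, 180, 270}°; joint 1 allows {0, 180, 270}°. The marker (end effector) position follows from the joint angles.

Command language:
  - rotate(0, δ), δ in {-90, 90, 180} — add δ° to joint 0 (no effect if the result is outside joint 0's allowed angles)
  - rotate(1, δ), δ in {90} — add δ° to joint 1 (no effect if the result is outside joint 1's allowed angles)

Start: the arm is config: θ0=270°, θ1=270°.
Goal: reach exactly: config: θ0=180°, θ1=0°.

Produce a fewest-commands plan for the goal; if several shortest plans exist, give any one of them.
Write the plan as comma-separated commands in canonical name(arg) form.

t0: config: θ0=270°, θ1=270°
1. rotate(0, -90) → config: θ0=180°, θ1=270°
2. rotate(1, 90) → config: θ0=180°, θ1=0°
nothing shorter than 2 reaches the goal.

rotate(0, -90), rotate(1, 90)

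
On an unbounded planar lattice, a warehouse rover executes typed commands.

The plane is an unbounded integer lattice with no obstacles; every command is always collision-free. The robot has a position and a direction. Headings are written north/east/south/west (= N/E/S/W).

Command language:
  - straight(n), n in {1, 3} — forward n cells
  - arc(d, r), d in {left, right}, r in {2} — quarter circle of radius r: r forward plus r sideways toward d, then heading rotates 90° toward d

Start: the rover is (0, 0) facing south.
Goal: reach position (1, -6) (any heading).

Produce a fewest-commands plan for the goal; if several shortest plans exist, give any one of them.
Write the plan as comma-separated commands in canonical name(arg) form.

start: (0, 0) facing south
[1] after arc(left, 2): (2, -2) facing east
[2] after arc(right, 2): (4, -4) facing south
[3] after arc(right, 2): (2, -6) facing west
[4] after straight(1): (1, -6) facing west
no 3-step plan works, so 4 is optimal.

arc(left, 2), arc(right, 2), arc(right, 2), straight(1)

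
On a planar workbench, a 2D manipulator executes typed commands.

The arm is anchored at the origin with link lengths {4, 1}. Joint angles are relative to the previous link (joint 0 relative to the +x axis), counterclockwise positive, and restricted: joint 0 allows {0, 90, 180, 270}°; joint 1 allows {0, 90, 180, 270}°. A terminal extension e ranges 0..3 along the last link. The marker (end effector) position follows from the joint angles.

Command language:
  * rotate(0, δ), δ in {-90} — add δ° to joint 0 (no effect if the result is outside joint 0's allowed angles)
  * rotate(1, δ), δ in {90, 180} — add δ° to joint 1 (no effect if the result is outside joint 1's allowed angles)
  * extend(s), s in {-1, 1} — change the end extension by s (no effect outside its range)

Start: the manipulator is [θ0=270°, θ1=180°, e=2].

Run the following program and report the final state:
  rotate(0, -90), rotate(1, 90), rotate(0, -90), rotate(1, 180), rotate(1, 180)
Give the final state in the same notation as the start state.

[θ0=90°, θ1=270°, e=2]

from: [θ0=270°, θ1=180°, e=2]
t=1 rotate(0, -90) ⇒ [θ0=180°, θ1=180°, e=2]
t=2 rotate(1, 90) ⇒ [θ0=180°, θ1=270°, e=2]
t=3 rotate(0, -90) ⇒ [θ0=90°, θ1=270°, e=2]
t=4 rotate(1, 180) ⇒ [θ0=90°, θ1=90°, e=2]
t=5 rotate(1, 180) ⇒ [θ0=90°, θ1=270°, e=2]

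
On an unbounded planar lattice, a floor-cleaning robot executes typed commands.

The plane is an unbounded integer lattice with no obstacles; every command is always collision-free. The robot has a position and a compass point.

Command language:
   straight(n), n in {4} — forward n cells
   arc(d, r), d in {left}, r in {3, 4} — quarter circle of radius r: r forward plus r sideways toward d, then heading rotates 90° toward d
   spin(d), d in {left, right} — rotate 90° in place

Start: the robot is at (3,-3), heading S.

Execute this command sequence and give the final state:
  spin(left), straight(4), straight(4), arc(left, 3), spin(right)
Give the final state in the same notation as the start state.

at (14,0), heading E

t0: at (3,-3), heading S
1. spin(left) → at (3,-3), heading E
2. straight(4) → at (7,-3), heading E
3. straight(4) → at (11,-3), heading E
4. arc(left, 3) → at (14,0), heading N
5. spin(right) → at (14,0), heading E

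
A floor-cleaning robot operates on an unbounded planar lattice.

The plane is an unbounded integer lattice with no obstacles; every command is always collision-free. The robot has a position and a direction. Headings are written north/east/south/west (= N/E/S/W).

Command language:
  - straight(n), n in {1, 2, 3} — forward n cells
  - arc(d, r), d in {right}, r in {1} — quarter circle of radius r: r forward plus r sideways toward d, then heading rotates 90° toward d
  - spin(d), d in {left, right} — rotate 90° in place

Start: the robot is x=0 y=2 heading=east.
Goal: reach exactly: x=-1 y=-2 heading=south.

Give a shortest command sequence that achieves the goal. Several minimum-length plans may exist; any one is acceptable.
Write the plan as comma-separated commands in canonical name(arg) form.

spin(right), arc(right, 1), spin(left), straight(3)

t0: x=0 y=2 heading=east
step 1 (spin(right)): x=0 y=2 heading=south
step 2 (arc(right, 1)): x=-1 y=1 heading=west
step 3 (spin(left)): x=-1 y=1 heading=south
step 4 (straight(3)): x=-1 y=-2 heading=south
nothing shorter than 4 reaches the goal.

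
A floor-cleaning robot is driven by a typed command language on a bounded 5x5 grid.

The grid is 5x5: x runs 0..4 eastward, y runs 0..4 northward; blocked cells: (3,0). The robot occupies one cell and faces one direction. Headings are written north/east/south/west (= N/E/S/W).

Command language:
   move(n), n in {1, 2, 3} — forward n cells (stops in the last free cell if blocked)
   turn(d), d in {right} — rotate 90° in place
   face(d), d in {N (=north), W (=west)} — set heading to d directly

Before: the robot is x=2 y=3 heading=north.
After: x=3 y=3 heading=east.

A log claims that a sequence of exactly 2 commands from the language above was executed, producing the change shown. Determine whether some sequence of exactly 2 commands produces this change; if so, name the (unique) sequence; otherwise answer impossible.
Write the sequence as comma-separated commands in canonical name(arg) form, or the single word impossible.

key: cell and facing (now E) both changed — the 2 commands mix motion and turning
initial: x=2 y=3 heading=north
1. turn(right) → x=2 y=3 heading=east
2. move(1) → x=3 y=3 heading=east
no rival 2-sequence matches.

turn(right), move(1)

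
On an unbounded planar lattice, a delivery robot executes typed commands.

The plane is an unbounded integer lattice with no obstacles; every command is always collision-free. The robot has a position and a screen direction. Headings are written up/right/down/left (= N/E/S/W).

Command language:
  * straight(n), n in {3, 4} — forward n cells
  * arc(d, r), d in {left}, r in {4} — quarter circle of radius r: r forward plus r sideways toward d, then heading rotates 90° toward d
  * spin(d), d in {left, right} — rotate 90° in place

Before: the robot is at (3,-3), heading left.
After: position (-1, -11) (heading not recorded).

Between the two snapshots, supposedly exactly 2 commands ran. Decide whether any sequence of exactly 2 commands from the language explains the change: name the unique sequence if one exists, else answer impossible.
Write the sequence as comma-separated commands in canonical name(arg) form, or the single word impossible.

key: running straight(4) before arc(left, 4) would end elsewhere — order is forced
start: at (3,-3), heading left
t=1 arc(left, 4) ⇒ at (-1,-7), heading down
t=2 straight(4) ⇒ at (-1,-11), heading down
no other 2-command option fits: unique.

arc(left, 4), straight(4)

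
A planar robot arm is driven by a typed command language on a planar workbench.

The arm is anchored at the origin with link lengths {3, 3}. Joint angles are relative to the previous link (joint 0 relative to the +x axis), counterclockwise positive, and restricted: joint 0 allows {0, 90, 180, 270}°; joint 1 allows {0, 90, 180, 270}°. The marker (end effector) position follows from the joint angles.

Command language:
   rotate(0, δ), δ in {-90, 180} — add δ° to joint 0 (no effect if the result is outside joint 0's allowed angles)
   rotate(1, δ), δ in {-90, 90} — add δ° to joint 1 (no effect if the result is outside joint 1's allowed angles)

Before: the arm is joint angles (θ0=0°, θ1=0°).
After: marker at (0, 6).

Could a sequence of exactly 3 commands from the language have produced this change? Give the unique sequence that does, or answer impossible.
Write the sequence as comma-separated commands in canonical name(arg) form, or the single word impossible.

from: joint angles (θ0=0°, θ1=0°)
1. rotate(0, -90) → joint angles (θ0=270°, θ1=0°)
2. rotate(0, -90) → joint angles (θ0=180°, θ1=0°)
3. rotate(0, -90) → joint angles (θ0=90°, θ1=0°)
no rival 3-sequence matches.

rotate(0, -90), rotate(0, -90), rotate(0, -90)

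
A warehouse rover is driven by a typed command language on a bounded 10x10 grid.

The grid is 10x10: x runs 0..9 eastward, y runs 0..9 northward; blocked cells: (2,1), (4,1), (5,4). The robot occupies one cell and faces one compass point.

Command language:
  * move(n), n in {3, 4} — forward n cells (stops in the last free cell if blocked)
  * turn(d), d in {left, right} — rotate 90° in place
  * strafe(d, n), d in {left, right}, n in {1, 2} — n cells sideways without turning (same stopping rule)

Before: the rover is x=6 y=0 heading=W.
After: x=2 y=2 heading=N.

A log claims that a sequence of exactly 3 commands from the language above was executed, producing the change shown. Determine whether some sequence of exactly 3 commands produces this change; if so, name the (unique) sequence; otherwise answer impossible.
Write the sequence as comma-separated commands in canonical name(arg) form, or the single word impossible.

strafe(right, 2), move(4), turn(right)

key: running turn(right) before strafe(right, 2) would end elsewhere — order is forced
from: x=6 y=0 heading=W
1. strafe(right, 2) → x=6 y=2 heading=W
2. move(4) → x=2 y=2 heading=W
3. turn(right) → x=2 y=2 heading=N
all 512 alternatives checked — unique.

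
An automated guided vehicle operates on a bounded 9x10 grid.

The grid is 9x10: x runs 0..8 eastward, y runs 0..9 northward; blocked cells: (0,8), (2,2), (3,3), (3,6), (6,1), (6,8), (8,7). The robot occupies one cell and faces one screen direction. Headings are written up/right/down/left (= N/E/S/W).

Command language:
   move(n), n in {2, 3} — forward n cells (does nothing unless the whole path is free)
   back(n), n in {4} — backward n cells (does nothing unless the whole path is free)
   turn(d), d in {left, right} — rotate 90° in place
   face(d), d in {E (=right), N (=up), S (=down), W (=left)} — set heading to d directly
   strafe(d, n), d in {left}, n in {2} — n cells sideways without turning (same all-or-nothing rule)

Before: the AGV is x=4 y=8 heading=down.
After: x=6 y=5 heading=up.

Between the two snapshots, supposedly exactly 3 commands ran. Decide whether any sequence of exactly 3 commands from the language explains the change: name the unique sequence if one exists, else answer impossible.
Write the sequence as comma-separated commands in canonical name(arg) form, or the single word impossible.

move(3), strafe(left, 2), face(N)

key: cell and facing (now N) both changed — the 3 commands mix motion and turning
start: x=4 y=8 heading=down
1. move(3) → x=4 y=5 heading=down
2. strafe(left, 2) → x=6 y=5 heading=down
3. face(N) → x=6 y=5 heading=up
uniquely the one of 1000 3-step routes that fits.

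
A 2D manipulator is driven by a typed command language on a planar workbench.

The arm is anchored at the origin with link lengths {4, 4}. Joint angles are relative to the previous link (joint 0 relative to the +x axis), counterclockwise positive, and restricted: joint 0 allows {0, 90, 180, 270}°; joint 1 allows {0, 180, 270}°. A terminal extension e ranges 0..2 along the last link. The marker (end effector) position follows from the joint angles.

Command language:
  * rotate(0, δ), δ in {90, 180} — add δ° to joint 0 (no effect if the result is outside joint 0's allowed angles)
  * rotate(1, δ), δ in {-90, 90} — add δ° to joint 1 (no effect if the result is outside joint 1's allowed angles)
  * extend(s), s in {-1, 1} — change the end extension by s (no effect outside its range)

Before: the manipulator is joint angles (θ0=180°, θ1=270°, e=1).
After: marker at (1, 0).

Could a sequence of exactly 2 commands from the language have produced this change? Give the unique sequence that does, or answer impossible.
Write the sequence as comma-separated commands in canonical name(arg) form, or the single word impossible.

rotate(1, -90), rotate(1, -90)

from: joint angles (θ0=180°, θ1=270°, e=1)
step 1 (rotate(1, -90)): joint angles (θ0=180°, θ1=180°, e=1)
step 2 (rotate(1, -90)): joint angles (θ0=180°, θ1=180°, e=1)
no other 2-command option fits: unique.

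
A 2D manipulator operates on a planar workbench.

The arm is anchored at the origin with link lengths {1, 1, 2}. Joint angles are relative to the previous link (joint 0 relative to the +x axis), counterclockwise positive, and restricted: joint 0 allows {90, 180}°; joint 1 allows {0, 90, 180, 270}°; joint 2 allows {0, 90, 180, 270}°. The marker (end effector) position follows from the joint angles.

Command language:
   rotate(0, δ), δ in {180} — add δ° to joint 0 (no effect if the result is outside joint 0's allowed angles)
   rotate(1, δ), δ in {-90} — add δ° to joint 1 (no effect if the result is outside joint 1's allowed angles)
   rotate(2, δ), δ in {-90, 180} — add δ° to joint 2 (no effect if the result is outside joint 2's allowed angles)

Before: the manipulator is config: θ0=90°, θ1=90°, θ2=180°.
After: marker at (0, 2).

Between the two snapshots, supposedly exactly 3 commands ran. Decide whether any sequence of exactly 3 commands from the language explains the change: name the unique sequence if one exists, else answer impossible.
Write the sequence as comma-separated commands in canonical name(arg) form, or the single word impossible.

rotate(1, -90), rotate(1, -90), rotate(1, -90)

initial: config: θ0=90°, θ1=90°, θ2=180°
step 1 (rotate(1, -90)): config: θ0=90°, θ1=0°, θ2=180°
step 2 (rotate(1, -90)): config: θ0=90°, θ1=270°, θ2=180°
step 3 (rotate(1, -90)): config: θ0=90°, θ1=180°, θ2=180°
uniquely the one of 64 3-step routes that fits.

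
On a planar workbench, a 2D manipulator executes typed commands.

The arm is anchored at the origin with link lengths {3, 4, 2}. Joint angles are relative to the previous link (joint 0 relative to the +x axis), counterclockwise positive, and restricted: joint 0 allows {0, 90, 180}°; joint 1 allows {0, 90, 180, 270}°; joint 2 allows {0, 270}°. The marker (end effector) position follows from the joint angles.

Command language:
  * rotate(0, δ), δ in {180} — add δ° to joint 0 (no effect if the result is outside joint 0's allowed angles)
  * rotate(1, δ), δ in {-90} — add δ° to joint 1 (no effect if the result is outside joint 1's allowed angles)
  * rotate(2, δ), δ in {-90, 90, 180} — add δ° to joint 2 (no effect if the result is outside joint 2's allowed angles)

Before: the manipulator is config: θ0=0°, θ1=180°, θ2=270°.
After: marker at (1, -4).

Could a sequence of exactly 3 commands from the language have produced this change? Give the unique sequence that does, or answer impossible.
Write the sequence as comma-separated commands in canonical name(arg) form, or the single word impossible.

rotate(1, -90), rotate(1, -90), rotate(1, -90)

start: config: θ0=0°, θ1=180°, θ2=270°
[1] after rotate(1, -90): config: θ0=0°, θ1=90°, θ2=270°
[2] after rotate(1, -90): config: θ0=0°, θ1=0°, θ2=270°
[3] after rotate(1, -90): config: θ0=0°, θ1=270°, θ2=270°
uniquely the one of 125 3-step routes that fits.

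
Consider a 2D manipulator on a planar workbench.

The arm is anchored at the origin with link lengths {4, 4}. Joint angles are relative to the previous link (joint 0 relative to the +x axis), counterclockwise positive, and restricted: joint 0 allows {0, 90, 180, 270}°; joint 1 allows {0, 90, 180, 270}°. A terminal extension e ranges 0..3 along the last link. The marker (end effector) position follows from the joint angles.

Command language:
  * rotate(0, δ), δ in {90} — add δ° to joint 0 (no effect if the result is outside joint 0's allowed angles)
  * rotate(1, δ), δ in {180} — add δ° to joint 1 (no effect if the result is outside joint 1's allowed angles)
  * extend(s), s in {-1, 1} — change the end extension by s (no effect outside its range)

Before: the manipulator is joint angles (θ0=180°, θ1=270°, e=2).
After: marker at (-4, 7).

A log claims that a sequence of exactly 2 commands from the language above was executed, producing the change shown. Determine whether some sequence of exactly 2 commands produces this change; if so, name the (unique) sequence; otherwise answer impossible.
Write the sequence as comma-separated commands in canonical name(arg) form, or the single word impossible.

initial: joint angles (θ0=180°, θ1=270°, e=2)
[1] after extend(1): joint angles (θ0=180°, θ1=270°, e=3)
[2] after extend(1): joint angles (θ0=180°, θ1=270°, e=3)
uniquely the one of 16 2-step routes that fits.

extend(1), extend(1)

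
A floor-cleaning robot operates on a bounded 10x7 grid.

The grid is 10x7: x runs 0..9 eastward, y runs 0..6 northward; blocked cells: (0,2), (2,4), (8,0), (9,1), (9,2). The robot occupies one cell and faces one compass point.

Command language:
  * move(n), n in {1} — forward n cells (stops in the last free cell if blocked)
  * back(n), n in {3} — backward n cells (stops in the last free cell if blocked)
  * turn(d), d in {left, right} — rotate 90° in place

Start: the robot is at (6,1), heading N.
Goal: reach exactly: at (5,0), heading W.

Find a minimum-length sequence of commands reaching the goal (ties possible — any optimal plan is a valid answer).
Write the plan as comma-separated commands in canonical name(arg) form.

start: at (6,1), heading N
[1] after back(3): at (6,0), heading N
[2] after turn(left): at (6,0), heading W
[3] after move(1): at (5,0), heading W
minimal: 3 command(s), checked below 3.

back(3), turn(left), move(1)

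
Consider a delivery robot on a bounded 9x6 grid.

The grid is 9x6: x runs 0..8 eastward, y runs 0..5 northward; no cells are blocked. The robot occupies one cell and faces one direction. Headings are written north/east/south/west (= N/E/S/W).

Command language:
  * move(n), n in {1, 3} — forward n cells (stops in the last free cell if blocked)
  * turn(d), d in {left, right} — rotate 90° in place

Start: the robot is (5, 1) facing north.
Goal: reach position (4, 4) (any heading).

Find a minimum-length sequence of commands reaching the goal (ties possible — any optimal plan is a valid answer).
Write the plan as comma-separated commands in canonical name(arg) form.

from: (5, 1) facing north
[1] after move(3): (5, 4) facing north
[2] after turn(left): (5, 4) facing west
[3] after move(1): (4, 4) facing west
no 2-step plan works, so 3 is optimal.

move(3), turn(left), move(1)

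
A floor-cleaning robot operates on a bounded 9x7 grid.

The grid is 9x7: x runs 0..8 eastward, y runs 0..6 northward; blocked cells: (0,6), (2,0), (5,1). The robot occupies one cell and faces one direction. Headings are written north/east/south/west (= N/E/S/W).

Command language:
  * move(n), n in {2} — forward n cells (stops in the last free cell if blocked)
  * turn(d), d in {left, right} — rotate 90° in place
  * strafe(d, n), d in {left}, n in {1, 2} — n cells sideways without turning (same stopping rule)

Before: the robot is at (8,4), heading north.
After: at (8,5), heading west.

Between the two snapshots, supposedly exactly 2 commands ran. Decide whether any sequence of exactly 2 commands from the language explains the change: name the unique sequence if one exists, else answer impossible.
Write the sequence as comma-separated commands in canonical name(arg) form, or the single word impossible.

impossible

all 25 sequences checked — none match.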